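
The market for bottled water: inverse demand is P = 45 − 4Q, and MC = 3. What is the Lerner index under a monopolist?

The monopolist equates marginal revenue to marginal cost: 45 − 8Q = 3, so Q = 5.25. From demand, P = 24.
Lerner index = (P − MC)/P = (24 − 3)/24 = 0.875.

Lerner index = 0.875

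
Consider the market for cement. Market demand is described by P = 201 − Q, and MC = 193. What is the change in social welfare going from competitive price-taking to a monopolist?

TS falls by 8

Competitive firms price at marginal cost: P = 193, giving Q = 8.
CS = ½·(201 − 193)·8 = 32; PS = (193 − 193)·8 = 0; TS = 32.
A monopolist chooses Q where MR = MC. MR = 201 − 2Q; setting this equal to 193 gives Q = 4 and P = 197.
CS = ½·(201 − 197)·4 = 8; PS = (197 − 193)·4 = 16; TS = 24.
Change in social welfare: 24 − 32 = −8.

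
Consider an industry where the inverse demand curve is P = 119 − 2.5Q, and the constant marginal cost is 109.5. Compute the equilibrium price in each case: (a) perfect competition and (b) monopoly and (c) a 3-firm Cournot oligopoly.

Competition: P = 109.5; Monopoly: P = 114.25; Cournot: P = 111.875

Under competition P = MC = 109.5, so Q = (119 − 109.5)/2.5 = 3.8.
The monopolist equates marginal revenue to marginal cost: 119 − 5Q = 109.5, so Q = 1.9. From demand, P = 114.25.
Cournot with 3 identical firms: the symmetric best-response condition is 119 − 10q = 109.5. Each firm produces q = 0.95, total output Q = 2.85, price P = 111.875.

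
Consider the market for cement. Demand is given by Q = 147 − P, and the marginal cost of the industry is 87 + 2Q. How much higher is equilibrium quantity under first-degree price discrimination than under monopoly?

Equilibrium quantity rises by 5

Inverting demand: P = 147 − Q.
Monopoly sets MR = MC: 147 − 2Q = 87 + 2Q ⇒ Q = 15, P = 147 − 15 = 132.
A perfectly discriminating monopolist sells every unit with P(Q) ≥ MC(Q), so output equals the competitive quantity Q = 20. Each buyer pays their reservation price, so CS = 0 and the firm captures all surplus.
Change in equilibrium quantity: 20 − 15 = 5.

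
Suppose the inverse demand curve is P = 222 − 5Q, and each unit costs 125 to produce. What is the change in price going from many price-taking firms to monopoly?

Price rises by 48.5

Under competition P = MC = 125, so Q = (222 − 125)/5 = 19.4.
The monopolist equates marginal revenue to marginal cost: 222 − 10Q = 125, so Q = 9.7. From demand, P = 173.5.
Change in price: 173.5 − 125 = 48.5.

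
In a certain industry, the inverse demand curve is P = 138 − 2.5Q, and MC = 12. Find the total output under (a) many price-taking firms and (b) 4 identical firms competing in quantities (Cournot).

Competition: Q = 50.4; Cournot: Q = 40.32

Under competition P = MC = 12, so Q = (138 − 12)/2.5 = 50.4.
In a 4-firm Cournot equilibrium, symmetry and the first-order condition give q = (138 − 12)/(12.5) = 10.08. So Q = 40.32 and P = 37.2.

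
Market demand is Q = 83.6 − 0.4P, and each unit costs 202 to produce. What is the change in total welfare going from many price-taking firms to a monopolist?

Inverting demand: P = 209 − 2.5Q.
Under competition P = MC = 202, so Q = (209 − 202)/2.5 = 2.8.
CS = ½·(209 − 202)·2.8 = 9.8; PS = (202 − 202)·2.8 = 0; TS = 9.8.
A monopolist chooses Q where MR = MC. MR = 209 − 5Q; setting this equal to 202 gives Q = 1.4 and P = 205.5.
CS = ½·(209 − 205.5)·1.4 = 2.45; PS = (205.5 − 202)·1.4 = 4.9; TS = 7.35.
Change in total welfare: 7.35 − 9.8 = −2.45.

Total welfare falls by 2.45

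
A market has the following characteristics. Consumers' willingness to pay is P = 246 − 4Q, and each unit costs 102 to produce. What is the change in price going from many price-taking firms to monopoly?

P rises by 72

Perfect competition: P = MC = 102, so 246 − 4Q = 102 and Q = 36.
A monopolist chooses Q where MR = MC. MR = 246 − 8Q; setting this equal to 102 gives Q = 18 and P = 174.
Change in price: 174 − 102 = 72.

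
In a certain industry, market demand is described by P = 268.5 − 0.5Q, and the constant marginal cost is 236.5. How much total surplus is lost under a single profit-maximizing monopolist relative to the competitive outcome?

Perfect competition: P = MC = 236.5, so 268.5 − 0.5Q = 236.5 and Q = 64.
A monopolist chooses Q where MR = MC. MR = 268.5 − Q; setting this equal to 236.5 gives Q = 32 and P = 252.5.
DWL is the triangle between Q = 32 and Q = 64: ½·(64 − 32)·(252.5 − 236.5) = 256.

DWL = 256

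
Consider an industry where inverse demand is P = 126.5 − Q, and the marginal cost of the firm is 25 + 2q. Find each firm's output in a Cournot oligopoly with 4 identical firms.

q_i = 14.5

With 4 symmetric Cournot firms, each firm's FOC gives 126.5 − 5q = 25 + 2q, so q = 14.5, Q = 4·14.5 = 58, and P = 68.5.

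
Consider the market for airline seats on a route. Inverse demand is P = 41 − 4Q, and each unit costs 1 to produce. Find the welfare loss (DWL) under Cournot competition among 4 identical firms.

Competitive firms price at marginal cost: P = 1, giving Q = 10.
In a 4-firm Cournot equilibrium, symmetry and the first-order condition give q = (41 − 1)/(20) = 2. So Q = 8 and P = 9.
DWL is the triangle between Q = 8 and Q = 10: ½·(10 − 8)·(9 − 1) = 8.

DWL = 8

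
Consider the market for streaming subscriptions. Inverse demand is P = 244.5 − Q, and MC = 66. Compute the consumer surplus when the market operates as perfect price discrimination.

Under first-degree price discrimination the firm charges each unit its demand price and produces up to where P = MC, i.e. Q = 178.5. Consumer surplus is zero; producer surplus equals total surplus.
CS = 0.

CS = 0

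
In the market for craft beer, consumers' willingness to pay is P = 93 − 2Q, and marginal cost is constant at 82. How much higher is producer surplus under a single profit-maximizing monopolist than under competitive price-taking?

Competitive firms price at marginal cost: P = 82, giving Q = 5.5.
PS = (82 − 82)·5.5 = 0.
A monopolist chooses Q where MR = MC. MR = 93 − 4Q; setting this equal to 82 gives Q = 2.75 and P = 87.5.
PS = (87.5 − 82)·2.75 = 15.125.
Change in producer surplus: 15.125 − 0 = 15.125.

PS rises by 15.125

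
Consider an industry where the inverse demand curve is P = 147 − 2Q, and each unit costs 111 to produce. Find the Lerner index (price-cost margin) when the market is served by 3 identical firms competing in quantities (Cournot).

Cournot with 3 identical firms: the symmetric best-response condition is 147 − 8q = 111. Each firm produces q = 4.5, total output Q = 13.5, price P = 120.
Lerner index = (P − MC)/P = (120 − 111)/120 = 0.075.

Lerner index = 0.075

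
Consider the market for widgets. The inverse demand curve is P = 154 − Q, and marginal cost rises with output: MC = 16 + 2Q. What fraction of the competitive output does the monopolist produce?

Monopoly sets MR = MC: 154 − 2Q = 16 + 2Q ⇒ Q = 34.5, P = 154 − 34.5 = 119.5.
Competitive equilibrium sets price equal to marginal cost: 154 − Q = 16 + 2Q, so Q = 46 and P = 108.
Ratio Q_m/Q_c = 34.5/46 = 0.75.

Q_m/Q_c = 0.75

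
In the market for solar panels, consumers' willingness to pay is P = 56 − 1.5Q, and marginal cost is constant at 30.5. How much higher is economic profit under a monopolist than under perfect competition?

Under competition P = MC = 30.5, so Q = (56 − 30.5)/1.5 = 17.
Profit = (30.5 − 30.5)·17 = 0.
Monopoly sets MR = MC: 56 − 3Q = 30.5 ⇒ Q = 8.5, P = 56 − 1.5·8.5 = 43.25.
Profit = (43.25 − 30.5)·8.5 = 108.375.
Change in economic profit: 108.375 − 0 = 108.375.

Economic profit rises by 108.375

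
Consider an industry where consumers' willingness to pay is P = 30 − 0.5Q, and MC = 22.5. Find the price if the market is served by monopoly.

P = 26.25

Monopoly sets MR = MC: 30 − Q = 22.5 ⇒ Q = 7.5, P = 30 − 0.5·7.5 = 26.25.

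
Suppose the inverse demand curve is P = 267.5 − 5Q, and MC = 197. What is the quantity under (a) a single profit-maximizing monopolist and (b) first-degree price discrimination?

Monopoly sets MR = MC: 267.5 − 10Q = 197 ⇒ Q = 7.05, P = 267.5 − 5·7.05 = 232.25.
With perfect price discrimination, output is the efficient level Q = 14.1 (where demand meets MC), but every buyer pays their willingness to pay: CS = 0 and PS = total surplus.

Monopoly: Q = 7.05; Perfect PD: Q = 14.1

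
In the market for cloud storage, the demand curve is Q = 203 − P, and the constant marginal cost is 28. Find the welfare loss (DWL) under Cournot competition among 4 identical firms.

Inverting demand: P = 203 − Q.
Perfect competition: P = MC = 28, so 203 − Q = 28 and Q = 175.
Cournot with 4 identical firms: the symmetric best-response condition is 203 − 5q = 28. Each firm produces q = 35, total output Q = 140, price P = 63.
DWL is the triangle between Q = 140 and Q = 175: ½·(175 − 140)·(63 − 28) = 612.5.

DWL = 612.5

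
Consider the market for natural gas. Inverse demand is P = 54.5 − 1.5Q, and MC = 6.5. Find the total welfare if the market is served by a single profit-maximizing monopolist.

A monopolist chooses Q where MR = MC. MR = 54.5 − 3Q; setting this equal to 6.5 gives Q = 16 and P = 30.5.
CS = ½·(54.5 − 30.5)·16 = 192; PS = (30.5 − 6.5)·16 = 384; TS = 576.

TS = 576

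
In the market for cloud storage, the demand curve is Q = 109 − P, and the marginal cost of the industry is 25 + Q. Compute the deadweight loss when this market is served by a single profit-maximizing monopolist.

DWL = 196

Inverting demand: P = 109 − Q.
Under competition P = MC: 109 − Q = 25 + Q ⇒ Q = 42, P = 67.
Monopoly sets MR = MC: 109 − 2Q = 25 + Q ⇒ Q = 28, P = 109 − 28 = 81.
CS = ½·(109 − 67)·42 = 882; PS = (67·42 − 25·42 − ½·1·42²) = 882; TS = 1764.
CS = ½·(109 − 81)·28 = 392; PS = (81·28 − 25·28 − ½·1·28²) = 1176; TS = 1568.
DWL = 1764 − 1568 = 196.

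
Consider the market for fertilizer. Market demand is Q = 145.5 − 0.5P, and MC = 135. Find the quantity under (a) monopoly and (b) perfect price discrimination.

Inverting demand: P = 291 − 2Q.
The monopolist equates marginal revenue to marginal cost: 291 − 4Q = 135, so Q = 39. From demand, P = 213.
With perfect price discrimination, output is the efficient level Q = 78 (where demand meets MC), but every buyer pays their willingness to pay: CS = 0 and PS = total surplus.

Monopoly: Q = 39; Perfect PD: Q = 78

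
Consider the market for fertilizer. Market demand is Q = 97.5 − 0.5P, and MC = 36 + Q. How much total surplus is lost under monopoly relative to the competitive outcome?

DWL = 674.16

Inverting demand: P = 195 − 2Q.
Competitive equilibrium sets price equal to marginal cost: 195 − 2Q = 36 + Q, so Q = 53 and P = 89.
A monopolist chooses Q where MR = MC. MR = 195 − 4Q; setting this equal to 36 + Q gives Q = 31.8 and P = 131.4.
CS = ½·(195 − 89)·53 = 2809; PS = (89·53 − 36·53 − ½·1·53²) = 1404.5; TS = 4213.5.
CS = ½·(195 − 131.4)·31.8 = 1011.24; PS = (131.4·31.8 − 36·31.8 − ½·1·31.8²) = 2528.1; TS = 3539.34.
DWL = 4213.5 − 3539.34 = 674.16.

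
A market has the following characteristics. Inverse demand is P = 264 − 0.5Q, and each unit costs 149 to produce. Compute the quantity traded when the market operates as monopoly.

Q = 115

A monopolist chooses Q where MR = MC. MR = 264 − Q; setting this equal to 149 gives Q = 115 and P = 206.5.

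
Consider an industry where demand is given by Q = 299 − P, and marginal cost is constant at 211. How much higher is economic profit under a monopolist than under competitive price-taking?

Economic profit rises by 1936

Inverting demand: P = 299 − Q.
Perfect competition: P = MC = 211, so 299 − Q = 211 and Q = 88.
Profit = (211 − 211)·88 = 0.
A monopolist chooses Q where MR = MC. MR = 299 − 2Q; setting this equal to 211 gives Q = 44 and P = 255.
Profit = (255 − 211)·44 = 1936.
Change in economic profit: 1936 − 0 = 1936.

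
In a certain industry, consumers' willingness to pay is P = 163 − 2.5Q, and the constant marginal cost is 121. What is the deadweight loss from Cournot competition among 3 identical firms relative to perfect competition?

DWL = 22.05

Perfect competition: P = MC = 121, so 163 − 2.5Q = 121 and Q = 16.8.
In a 3-firm Cournot equilibrium, symmetry and the first-order condition give q = (163 − 121)/(10) = 4.2. So Q = 12.6 and P = 131.5.
DWL is the triangle between Q = 12.6 and Q = 16.8: ½·(16.8 − 12.6)·(131.5 − 121) = 22.05.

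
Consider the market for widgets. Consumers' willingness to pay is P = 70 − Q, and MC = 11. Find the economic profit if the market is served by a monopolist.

A monopolist chooses Q where MR = MC. MR = 70 − 2Q; setting this equal to 11 gives Q = 29.5 and P = 40.5.
Profit = (40.5 − 11)·29.5 = 870.25.

Profit = 870.25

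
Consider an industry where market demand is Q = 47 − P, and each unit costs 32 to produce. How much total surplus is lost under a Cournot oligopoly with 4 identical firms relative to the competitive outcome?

DWL = 4.5

Inverting demand: P = 47 − Q.
Perfect competition: P = MC = 32, so 47 − Q = 32 and Q = 15.
Cournot with 4 identical firms: the symmetric best-response condition is 47 − 5q = 32. Each firm produces q = 3, total output Q = 12, price P = 35.
DWL is the triangle between Q = 12 and Q = 15: ½·(15 − 12)·(35 − 32) = 4.5.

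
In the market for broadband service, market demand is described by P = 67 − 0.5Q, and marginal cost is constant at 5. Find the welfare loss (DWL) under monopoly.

Perfect competition: P = MC = 5, so 67 − 0.5Q = 5 and Q = 124.
The monopolist equates marginal revenue to marginal cost: 67 − Q = 5, so Q = 62. From demand, P = 36.
DWL is the triangle between Q = 62 and Q = 124: ½·(124 − 62)·(36 − 5) = 961.

DWL = 961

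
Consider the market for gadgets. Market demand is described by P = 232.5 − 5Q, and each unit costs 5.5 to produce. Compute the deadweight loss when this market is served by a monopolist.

Under competition P = MC = 5.5, so Q = (232.5 − 5.5)/5 = 45.4.
A monopolist chooses Q where MR = MC. MR = 232.5 − 10Q; setting this equal to 5.5 gives Q = 22.7 and P = 119.
DWL is the triangle between Q = 22.7 and Q = 45.4: ½·(45.4 − 22.7)·(119 − 5.5) = 1288.225.

DWL = 1288.225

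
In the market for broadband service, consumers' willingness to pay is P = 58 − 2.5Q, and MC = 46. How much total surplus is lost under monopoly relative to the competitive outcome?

DWL = 7.2

Under competition P = MC = 46, so Q = (58 − 46)/2.5 = 4.8.
Monopoly sets MR = MC: 58 − 5Q = 46 ⇒ Q = 2.4, P = 58 − 2.5·2.4 = 52.
DWL is the triangle between Q = 2.4 and Q = 4.8: ½·(4.8 − 2.4)·(52 − 46) = 7.2.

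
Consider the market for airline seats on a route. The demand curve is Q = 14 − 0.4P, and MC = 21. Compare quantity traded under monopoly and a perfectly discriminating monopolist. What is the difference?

Quantity traded rises by 2.8

Inverting demand: P = 35 − 2.5Q.
Monopoly sets MR = MC: 35 − 5Q = 21 ⇒ Q = 2.8, P = 35 − 2.5·2.8 = 28.
Under first-degree price discrimination the firm charges each unit its demand price and produces up to where P = MC, i.e. Q = 5.6. Consumer surplus is zero; producer surplus equals total surplus.
Change in quantity traded: 5.6 − 2.8 = 2.8.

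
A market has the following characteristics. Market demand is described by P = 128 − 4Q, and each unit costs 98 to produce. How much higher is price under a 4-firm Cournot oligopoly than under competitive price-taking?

Price rises by 6

Competitive firms price at marginal cost: P = 98, giving Q = 7.5.
With 4 symmetric Cournot firms, each firm's FOC gives 128 − 20q = 98, so q = 1.5, Q = 4·1.5 = 6, and P = 104.
Change in price: 104 − 98 = 6.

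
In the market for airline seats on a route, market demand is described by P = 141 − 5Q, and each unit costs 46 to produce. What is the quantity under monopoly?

Q = 9.5

The monopolist equates marginal revenue to marginal cost: 141 − 10Q = 46, so Q = 9.5. From demand, P = 93.5.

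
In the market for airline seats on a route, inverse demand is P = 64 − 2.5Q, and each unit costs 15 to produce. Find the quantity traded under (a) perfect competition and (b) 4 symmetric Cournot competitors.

Competitive firms price at marginal cost: P = 15, giving Q = 19.6.
With 4 symmetric Cournot firms, each firm's FOC gives 64 − 12.5q = 15, so q = 3.92, Q = 4·3.92 = 15.68, and P = 24.8.

Competition: Q = 19.6; Cournot: Q = 15.68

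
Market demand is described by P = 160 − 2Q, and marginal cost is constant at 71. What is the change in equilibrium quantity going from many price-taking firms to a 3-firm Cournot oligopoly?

Equilibrium quantity falls by 11.125

Competitive firms price at marginal cost: P = 71, giving Q = 44.5.
In a 3-firm Cournot equilibrium, symmetry and the first-order condition give q = (160 − 71)/(8) = 11.125. So Q = 33.375 and P = 93.25.
Change in equilibrium quantity: 33.375 − 44.5 = −11.125.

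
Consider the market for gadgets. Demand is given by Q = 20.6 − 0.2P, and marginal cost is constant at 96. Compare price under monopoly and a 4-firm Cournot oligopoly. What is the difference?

P falls by 2.1

Inverting demand: P = 103 − 5Q.
The monopolist equates marginal revenue to marginal cost: 103 − 10Q = 96, so Q = 0.7. From demand, P = 99.5.
With 4 symmetric Cournot firms, each firm's FOC gives 103 − 25q = 96, so q = 0.28, Q = 4·0.28 = 1.12, and P = 97.4.
Change in price: 97.4 − 99.5 = −2.1.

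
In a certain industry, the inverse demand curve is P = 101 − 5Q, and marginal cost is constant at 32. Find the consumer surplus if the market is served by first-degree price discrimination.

With perfect price discrimination, output is the efficient level Q = 13.8 (where demand meets MC), but every buyer pays their willingness to pay: CS = 0 and PS = total surplus.
CS = 0.

CS = 0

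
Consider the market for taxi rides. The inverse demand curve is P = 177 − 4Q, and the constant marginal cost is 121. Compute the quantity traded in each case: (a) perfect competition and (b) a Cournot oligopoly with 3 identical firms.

Perfect competition: P = MC = 121, so 177 − 4Q = 121 and Q = 14.
With 3 symmetric Cournot firms, each firm's FOC gives 177 − 16q = 121, so q = 3.5, Q = 3·3.5 = 10.5, and P = 135.

Competition: Q = 14; Cournot: Q = 10.5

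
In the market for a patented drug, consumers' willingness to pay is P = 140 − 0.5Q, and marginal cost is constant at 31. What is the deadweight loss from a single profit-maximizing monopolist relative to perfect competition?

Under competition P = MC = 31, so Q = (140 − 31)/0.5 = 218.
Monopoly sets MR = MC: 140 − Q = 31 ⇒ Q = 109, P = 140 − 0.5·109 = 85.5.
DWL is the triangle between Q = 109 and Q = 218: ½·(218 − 109)·(85.5 − 31) = 2970.25.

DWL = 2970.25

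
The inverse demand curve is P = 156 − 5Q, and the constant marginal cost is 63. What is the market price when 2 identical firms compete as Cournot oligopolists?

With 2 symmetric Cournot firms, each firm's FOC gives 156 − 15q = 63, so q = 6.2, Q = 2·6.2 = 12.4, and P = 94.

P = 94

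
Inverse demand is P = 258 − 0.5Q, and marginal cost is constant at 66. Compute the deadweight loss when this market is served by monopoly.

DWL = 9216

Competitive firms price at marginal cost: P = 66, giving Q = 384.
The monopolist equates marginal revenue to marginal cost: 258 − Q = 66, so Q = 192. From demand, P = 162.
DWL is the triangle between Q = 192 and Q = 384: ½·(384 − 192)·(162 − 66) = 9216.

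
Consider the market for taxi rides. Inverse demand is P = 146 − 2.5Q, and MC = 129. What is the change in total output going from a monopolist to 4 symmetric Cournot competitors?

Total output rises by 2.04

The monopolist equates marginal revenue to marginal cost: 146 − 5Q = 129, so Q = 3.4. From demand, P = 137.5.
In a 4-firm Cournot equilibrium, symmetry and the first-order condition give q = (146 − 129)/(12.5) = 1.36. So Q = 5.44 and P = 132.4.
Change in total output: 5.44 − 3.4 = 2.04.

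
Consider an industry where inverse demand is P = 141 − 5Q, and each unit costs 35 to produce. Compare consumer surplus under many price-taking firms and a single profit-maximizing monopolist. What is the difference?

Under competition P = MC = 35, so Q = (141 − 35)/5 = 21.2.
CS = ½·(141 − 35)·21.2 = 1123.6.
The monopolist equates marginal revenue to marginal cost: 141 − 10Q = 35, so Q = 10.6. From demand, P = 88.
CS = ½·(141 − 88)·10.6 = 280.9.
Change in consumer surplus: 280.9 − 1123.6 = −842.7.

Consumer surplus falls by 842.7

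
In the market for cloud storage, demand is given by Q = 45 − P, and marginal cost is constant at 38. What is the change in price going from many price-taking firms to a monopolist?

Inverting demand: P = 45 − Q.
Under competition P = MC = 38, so Q = (45 − 38)/1 = 7.
Monopoly sets MR = MC: 45 − 2Q = 38 ⇒ Q = 3.5, P = 45 − 3.5 = 41.5.
Change in price: 41.5 − 38 = 3.5.

Price rises by 3.5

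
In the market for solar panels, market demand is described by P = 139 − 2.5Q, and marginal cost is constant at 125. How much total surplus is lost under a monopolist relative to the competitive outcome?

Under competition P = MC = 125, so Q = (139 − 125)/2.5 = 5.6.
The monopolist equates marginal revenue to marginal cost: 139 − 5Q = 125, so Q = 2.8. From demand, P = 132.
DWL is the triangle between Q = 2.8 and Q = 5.6: ½·(5.6 − 2.8)·(132 − 125) = 9.8.

DWL = 9.8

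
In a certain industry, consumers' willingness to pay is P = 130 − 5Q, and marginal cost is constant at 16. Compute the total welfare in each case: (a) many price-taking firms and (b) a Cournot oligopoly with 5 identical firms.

Perfect competition: P = MC = 16, so 130 − 5Q = 16 and Q = 22.8.
CS = ½·(130 − 16)·22.8 = 1299.6; PS = (16 − 16)·22.8 = 0; TS = 1299.6.
In a 5-firm Cournot equilibrium, symmetry and the first-order condition give q = (130 − 16)/(30) = 3.8. So Q = 19 and P = 35.
CS = ½·(130 − 35)·19 = 902.5; PS = (35 − 16)·19 = 361; TS = 1263.5.

Competition: TS = 1299.6; Cournot: TS = 1263.5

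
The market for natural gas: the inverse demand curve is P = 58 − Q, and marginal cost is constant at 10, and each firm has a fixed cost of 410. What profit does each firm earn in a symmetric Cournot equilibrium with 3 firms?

π_i = −266

Cournot with 3 identical firms: the symmetric best-response condition is 58 − 4q = 10. Each firm produces q = 12, total output Q = 36, price P = 22.
Each firm's profit = (22 − 10)·12 − 410 = −266.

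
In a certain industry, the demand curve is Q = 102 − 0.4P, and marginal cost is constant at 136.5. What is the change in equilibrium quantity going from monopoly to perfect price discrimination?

Inverting demand: P = 255 − 2.5Q.
A monopolist chooses Q where MR = MC. MR = 255 − 5Q; setting this equal to 136.5 gives Q = 23.7 and P = 195.75.
Under first-degree price discrimination the firm charges each unit its demand price and produces up to where P = MC, i.e. Q = 47.4. Consumer surplus is zero; producer surplus equals total surplus.
Change in equilibrium quantity: 47.4 − 23.7 = 23.7.

Q rises by 23.7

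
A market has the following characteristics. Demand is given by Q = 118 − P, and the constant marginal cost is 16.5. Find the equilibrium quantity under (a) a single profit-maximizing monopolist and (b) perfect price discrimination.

Inverting demand: P = 118 − Q.
A monopolist chooses Q where MR = MC. MR = 118 − 2Q; setting this equal to 16.5 gives Q = 50.75 and P = 67.25.
With perfect price discrimination, output is the efficient level Q = 101.5 (where demand meets MC), but every buyer pays their willingness to pay: CS = 0 and PS = total surplus.

Monopoly: Q = 50.75; Perfect PD: Q = 101.5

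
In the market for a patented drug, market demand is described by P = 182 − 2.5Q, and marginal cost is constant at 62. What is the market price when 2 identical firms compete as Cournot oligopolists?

In a 2-firm Cournot equilibrium, symmetry and the first-order condition give q = (182 − 62)/(7.5) = 16. So Q = 32 and P = 102.

P = 102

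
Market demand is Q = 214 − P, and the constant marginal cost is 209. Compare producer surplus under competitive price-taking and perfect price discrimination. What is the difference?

Inverting demand: P = 214 − Q.
Under competition P = MC = 209, so Q = (214 − 209)/1 = 5.
PS = (209 − 209)·5 = 0.
With perfect price discrimination, output is the efficient level Q = 5 (where demand meets MC), but every buyer pays their willingness to pay: CS = 0 and PS = total surplus.
PS = ½·(214 − 209)·5 = 12.5.
Change in producer surplus: 12.5 − 0 = 12.5.

PS rises by 12.5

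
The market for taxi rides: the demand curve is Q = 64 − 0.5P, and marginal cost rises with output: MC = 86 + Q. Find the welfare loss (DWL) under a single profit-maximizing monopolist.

DWL = 47.04

Inverting demand: P = 128 − 2Q.
Under competition P = MC: 128 − 2Q = 86 + Q ⇒ Q = 14, P = 100.
A monopolist chooses Q where MR = MC. MR = 128 − 4Q; setting this equal to 86 + Q gives Q = 8.4 and P = 111.2.
CS = ½·(128 − 100)·14 = 196; PS = (100·14 − 86·14 − ½·1·14²) = 98; TS = 294.
CS = ½·(128 − 111.2)·8.4 = 70.56; PS = (111.2·8.4 − 86·8.4 − ½·1·8.4²) = 176.4; TS = 246.96.
DWL = 294 − 246.96 = 47.04.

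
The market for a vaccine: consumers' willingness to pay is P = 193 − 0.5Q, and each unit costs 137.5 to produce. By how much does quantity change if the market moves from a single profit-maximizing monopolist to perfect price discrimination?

The monopolist equates marginal revenue to marginal cost: 193 − Q = 137.5, so Q = 55.5. From demand, P = 165.25.
A perfectly discriminating monopolist sells every unit with P(Q) ≥ MC(Q), so output equals the competitive quantity Q = 111. Each buyer pays their reservation price, so CS = 0 and the firm captures all surplus.
Change in quantity: 111 − 55.5 = 55.5.

Quantity rises by 55.5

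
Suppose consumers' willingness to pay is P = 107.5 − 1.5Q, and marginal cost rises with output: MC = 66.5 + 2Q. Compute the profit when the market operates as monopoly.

Monopoly sets MR = MC: 107.5 − 3Q = 66.5 + 2Q ⇒ Q = 8.2, P = 107.5 − 1.5·8.2 = 95.2.
Profit = 95.2·8.2 − (66.5·8.2 + ½·2·8.2²) = 168.1.

Profit = 168.1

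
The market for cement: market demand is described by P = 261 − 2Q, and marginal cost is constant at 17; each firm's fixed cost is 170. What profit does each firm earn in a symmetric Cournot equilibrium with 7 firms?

π_i = 295.125

In a 7-firm Cournot equilibrium, symmetry and the first-order condition give q = (261 − 17)/(16) = 15.25. So Q = 106.75 and P = 47.5.
Each firm's profit = (47.5 − 17)·15.25 − 170 = 295.125.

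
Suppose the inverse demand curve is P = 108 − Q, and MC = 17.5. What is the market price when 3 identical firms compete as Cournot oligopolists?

Cournot with 3 identical firms: the symmetric best-response condition is 108 − 4q = 17.5. Each firm produces q = 22.625, total output Q = 67.875, price P = 40.125.

P = 40.125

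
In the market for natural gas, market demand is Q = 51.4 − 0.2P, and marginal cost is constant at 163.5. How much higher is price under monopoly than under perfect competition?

Inverting demand: P = 257 − 5Q.
Competitive firms price at marginal cost: P = 163.5, giving Q = 18.7.
A monopolist chooses Q where MR = MC. MR = 257 − 10Q; setting this equal to 163.5 gives Q = 9.35 and P = 210.25.
Change in price: 210.25 − 163.5 = 46.75.

Price rises by 46.75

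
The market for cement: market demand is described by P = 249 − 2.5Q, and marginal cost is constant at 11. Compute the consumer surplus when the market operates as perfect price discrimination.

CS = 0

Under first-degree price discrimination the firm charges each unit its demand price and produces up to where P = MC, i.e. Q = 95.2. Consumer surplus is zero; producer surplus equals total surplus.
CS = 0.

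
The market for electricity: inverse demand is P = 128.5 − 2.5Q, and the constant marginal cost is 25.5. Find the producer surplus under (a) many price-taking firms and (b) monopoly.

Competition: PS = 0; Monopoly: PS = 1060.9

Under competition P = MC = 25.5, so Q = (128.5 − 25.5)/2.5 = 41.2.
PS = (25.5 − 25.5)·41.2 = 0.
The monopolist equates marginal revenue to marginal cost: 128.5 − 5Q = 25.5, so Q = 20.6. From demand, P = 77.
PS = (77 − 25.5)·20.6 = 1060.9.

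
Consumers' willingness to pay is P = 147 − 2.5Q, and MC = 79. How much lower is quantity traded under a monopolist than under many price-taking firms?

Competitive firms price at marginal cost: P = 79, giving Q = 27.2.
A monopolist chooses Q where MR = MC. MR = 147 − 5Q; setting this equal to 79 gives Q = 13.6 and P = 113.
Change in quantity traded: 13.6 − 27.2 = −13.6.

Q falls by 13.6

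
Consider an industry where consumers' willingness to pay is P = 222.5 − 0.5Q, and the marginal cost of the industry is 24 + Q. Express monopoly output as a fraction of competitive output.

Q_m/Q_c = 0.75

A monopolist chooses Q where MR = MC. MR = 222.5 − Q; setting this equal to 24 + Q gives Q = 99.25 and P = 172.875.
Under competition P = MC: 222.5 − 0.5Q = 24 + Q ⇒ Q = 397/3, P = 469/3.
Ratio Q_m/Q_c = 99.25/(397/3) = 0.75.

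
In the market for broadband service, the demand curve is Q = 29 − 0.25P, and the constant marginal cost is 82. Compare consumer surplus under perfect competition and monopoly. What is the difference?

Inverting demand: P = 116 − 4Q.
Under competition P = MC = 82, so Q = (116 − 82)/4 = 8.5.
CS = ½·(116 − 82)·8.5 = 144.5.
A monopolist chooses Q where MR = MC. MR = 116 − 8Q; setting this equal to 82 gives Q = 4.25 and P = 99.
CS = ½·(116 − 99)·4.25 = 36.125.
Change in consumer surplus: 36.125 − 144.5 = −108.375.

Consumer surplus falls by 108.375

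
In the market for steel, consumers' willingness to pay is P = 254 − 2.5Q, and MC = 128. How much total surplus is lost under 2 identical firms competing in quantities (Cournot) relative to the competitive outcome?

DWL = 352.8

Perfect competition: P = MC = 128, so 254 − 2.5Q = 128 and Q = 50.4.
With 2 symmetric Cournot firms, each firm's FOC gives 254 − 7.5q = 128, so q = 16.8, Q = 2·16.8 = 33.6, and P = 170.
DWL is the triangle between Q = 33.6 and Q = 50.4: ½·(50.4 − 33.6)·(170 − 128) = 352.8.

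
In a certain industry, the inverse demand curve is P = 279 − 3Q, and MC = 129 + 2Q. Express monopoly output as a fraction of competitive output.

Q_m/Q_c = 0.625

Monopoly sets MR = MC: 279 − 6Q = 129 + 2Q ⇒ Q = 18.75, P = 279 − 3·18.75 = 222.75.
Competitive equilibrium sets price equal to marginal cost: 279 − 3Q = 129 + 2Q, so Q = 30 and P = 189.
Ratio Q_m/Q_c = 18.75/30 = 0.625.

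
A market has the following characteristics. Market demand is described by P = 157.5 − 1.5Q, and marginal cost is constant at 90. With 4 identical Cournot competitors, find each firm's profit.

π_i = 121.5

With 4 symmetric Cournot firms, each firm's FOC gives 157.5 − 7.5q = 90, so q = 9, Q = 4·9 = 36, and P = 103.5.
Each firm's profit = (103.5 − 90)·9 = 121.5.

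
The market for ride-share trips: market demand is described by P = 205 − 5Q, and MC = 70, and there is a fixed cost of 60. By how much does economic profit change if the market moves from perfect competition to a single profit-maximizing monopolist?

Competitive firms price at marginal cost: P = 70, giving Q = 27.
Profit = (70 − 70)·27 − 60 = −60.
The monopolist equates marginal revenue to marginal cost: 205 − 10Q = 70, so Q = 13.5. From demand, P = 137.5.
Profit = (137.5 − 70)·13.5 − 60 = 851.25.
Change in economic profit: 851.25 − −60 = 911.25.

Economic profit rises by 911.25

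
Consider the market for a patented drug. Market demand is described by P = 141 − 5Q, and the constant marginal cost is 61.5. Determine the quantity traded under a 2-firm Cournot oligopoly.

Q = 10.6

In a 2-firm Cournot equilibrium, symmetry and the first-order condition give q = (141 − 61.5)/(15) = 5.3. So Q = 10.6 and P = 88.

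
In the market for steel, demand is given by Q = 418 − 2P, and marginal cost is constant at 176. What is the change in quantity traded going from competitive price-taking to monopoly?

Quantity traded falls by 33

Inverting demand: P = 209 − 0.5Q.
Competitive firms price at marginal cost: P = 176, giving Q = 66.
Monopoly sets MR = MC: 209 − Q = 176 ⇒ Q = 33, P = 209 − 0.5·33 = 192.5.
Change in quantity traded: 33 − 66 = −33.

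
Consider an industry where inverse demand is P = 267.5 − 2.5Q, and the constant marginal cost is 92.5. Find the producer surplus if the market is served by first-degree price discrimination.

PS = 6125

A perfectly discriminating monopolist sells every unit with P(Q) ≥ MC(Q), so output equals the competitive quantity Q = 70. Each buyer pays their reservation price, so CS = 0 and the firm captures all surplus.
PS = ½·(267.5 − 92.5)·70 = 6125.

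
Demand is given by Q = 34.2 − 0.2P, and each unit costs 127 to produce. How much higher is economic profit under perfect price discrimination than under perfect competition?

Inverting demand: P = 171 − 5Q.
Competitive firms price at marginal cost: P = 127, giving Q = 8.8.
Profit = (127 − 127)·8.8 = 0.
With perfect price discrimination, output is the efficient level Q = 8.8 (where demand meets MC), but every buyer pays their willingness to pay: CS = 0 and PS = total surplus.
PS equals the full surplus area, 193.6. Profit = 193.6 = 193.6.
Change in economic profit: 193.6 − 0 = 193.6.

π rises by 193.6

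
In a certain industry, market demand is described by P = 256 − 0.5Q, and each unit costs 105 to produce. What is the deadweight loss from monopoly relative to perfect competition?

DWL = 5700.25

Under competition P = MC = 105, so Q = (256 − 105)/0.5 = 302.
A monopolist chooses Q where MR = MC. MR = 256 − Q; setting this equal to 105 gives Q = 151 and P = 180.5.
DWL is the triangle between Q = 151 and Q = 302: ½·(302 − 151)·(180.5 − 105) = 5700.25.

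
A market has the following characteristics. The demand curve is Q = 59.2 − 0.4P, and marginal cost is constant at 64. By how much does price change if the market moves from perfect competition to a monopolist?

Inverting demand: P = 148 − 2.5Q.
Competitive firms price at marginal cost: P = 64, giving Q = 33.6.
Monopoly sets MR = MC: 148 − 5Q = 64 ⇒ Q = 16.8, P = 148 − 2.5·16.8 = 106.
Change in price: 106 − 64 = 42.

P rises by 42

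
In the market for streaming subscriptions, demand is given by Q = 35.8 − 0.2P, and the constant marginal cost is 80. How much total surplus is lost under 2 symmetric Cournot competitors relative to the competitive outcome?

Inverting demand: P = 179 − 5Q.
Perfect competition: P = MC = 80, so 179 − 5Q = 80 and Q = 19.8.
In a 2-firm Cournot equilibrium, symmetry and the first-order condition give q = (179 − 80)/(15) = 6.6. So Q = 13.2 and P = 113.
DWL is the triangle between Q = 13.2 and Q = 19.8: ½·(19.8 − 13.2)·(113 − 80) = 108.9.

DWL = 108.9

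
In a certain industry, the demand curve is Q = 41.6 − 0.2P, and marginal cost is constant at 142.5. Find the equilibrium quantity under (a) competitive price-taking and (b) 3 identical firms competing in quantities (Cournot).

Inverting demand: P = 208 − 5Q.
Under competition P = MC = 142.5, so Q = (208 − 142.5)/5 = 13.1.
With 3 symmetric Cournot firms, each firm's FOC gives 208 − 20q = 142.5, so q = 3.275, Q = 3·3.275 = 9.825, and P = 158.875.

Competition: Q = 13.1; Cournot: Q = 9.825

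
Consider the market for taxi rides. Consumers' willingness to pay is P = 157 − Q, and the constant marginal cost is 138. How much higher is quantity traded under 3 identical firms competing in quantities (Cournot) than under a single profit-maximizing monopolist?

The monopolist equates marginal revenue to marginal cost: 157 − 2Q = 138, so Q = 9.5. From demand, P = 147.5.
With 3 symmetric Cournot firms, each firm's FOC gives 157 − 4q = 138, so q = 4.75, Q = 3·4.75 = 14.25, and P = 142.75.
Change in quantity traded: 14.25 − 9.5 = 4.75.

Q rises by 4.75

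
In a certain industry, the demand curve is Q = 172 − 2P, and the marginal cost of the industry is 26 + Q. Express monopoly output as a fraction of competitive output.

Q_m/Q_c = 0.75

Inverting demand: P = 86 − 0.5Q.
A monopolist chooses Q where MR = MC. MR = 86 − Q; setting this equal to 26 + Q gives Q = 30 and P = 71.
Under competition P = MC: 86 − 0.5Q = 26 + Q ⇒ Q = 40, P = 66.
Ratio Q_m/Q_c = 30/40 = 0.75.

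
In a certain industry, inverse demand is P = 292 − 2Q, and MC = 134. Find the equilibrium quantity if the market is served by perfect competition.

Q = 79

Under competition P = MC = 134, so Q = (292 − 134)/2 = 79.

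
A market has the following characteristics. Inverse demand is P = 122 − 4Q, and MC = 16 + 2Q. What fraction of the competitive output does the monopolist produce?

Q_m/Q_c = 0.6

A monopolist chooses Q where MR = MC. MR = 122 − 8Q; setting this equal to 16 + 2Q gives Q = 10.6 and P = 79.6.
Under competition P = MC: 122 − 4Q = 16 + 2Q ⇒ Q = 53/3, P = 154/3.
Ratio Q_m/Q_c = 10.6/(53/3) = 0.6.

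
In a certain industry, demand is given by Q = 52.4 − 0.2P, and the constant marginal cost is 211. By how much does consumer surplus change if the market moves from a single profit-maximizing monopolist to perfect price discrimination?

Consumer surplus falls by 65.025

Inverting demand: P = 262 − 5Q.
A monopolist chooses Q where MR = MC. MR = 262 − 10Q; setting this equal to 211 gives Q = 5.1 and P = 236.5.
CS = ½·(262 − 236.5)·5.1 = 65.025.
With perfect price discrimination, output is the efficient level Q = 10.2 (where demand meets MC), but every buyer pays their willingness to pay: CS = 0 and PS = total surplus.
CS = 0.
Change in consumer surplus: 0 − 65.025 = −65.025.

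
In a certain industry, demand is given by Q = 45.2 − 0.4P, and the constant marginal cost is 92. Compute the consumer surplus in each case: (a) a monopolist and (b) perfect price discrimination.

Monopoly: CS = 22.05; Perfect PD: CS = 0

Inverting demand: P = 113 − 2.5Q.
Monopoly sets MR = MC: 113 − 5Q = 92 ⇒ Q = 4.2, P = 113 − 2.5·4.2 = 102.5.
CS = ½·(113 − 102.5)·4.2 = 22.05.
Under first-degree price discrimination the firm charges each unit its demand price and produces up to where P = MC, i.e. Q = 8.4. Consumer surplus is zero; producer surplus equals total surplus.
CS = 0.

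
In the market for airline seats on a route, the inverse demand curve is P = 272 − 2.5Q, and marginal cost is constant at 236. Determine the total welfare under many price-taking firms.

TS = 259.2

Competitive firms price at marginal cost: P = 236, giving Q = 14.4.
CS = ½·(272 − 236)·14.4 = 259.2; PS = (236 − 236)·14.4 = 0; TS = 259.2.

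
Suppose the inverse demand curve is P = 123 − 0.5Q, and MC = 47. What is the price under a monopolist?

P = 85

Monopoly sets MR = MC: 123 − Q = 47 ⇒ Q = 76, P = 123 − 0.5·76 = 85.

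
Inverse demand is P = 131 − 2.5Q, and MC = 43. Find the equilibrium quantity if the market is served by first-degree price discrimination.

Q = 35.2

With perfect price discrimination, output is the efficient level Q = 35.2 (where demand meets MC), but every buyer pays their willingness to pay: CS = 0 and PS = total surplus.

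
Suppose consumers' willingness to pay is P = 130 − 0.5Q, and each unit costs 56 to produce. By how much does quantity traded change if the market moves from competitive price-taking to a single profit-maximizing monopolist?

Quantity traded falls by 74

Under competition P = MC = 56, so Q = (130 − 56)/0.5 = 148.
Monopoly sets MR = MC: 130 − Q = 56 ⇒ Q = 74, P = 130 − 0.5·74 = 93.
Change in quantity traded: 74 − 148 = −74.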